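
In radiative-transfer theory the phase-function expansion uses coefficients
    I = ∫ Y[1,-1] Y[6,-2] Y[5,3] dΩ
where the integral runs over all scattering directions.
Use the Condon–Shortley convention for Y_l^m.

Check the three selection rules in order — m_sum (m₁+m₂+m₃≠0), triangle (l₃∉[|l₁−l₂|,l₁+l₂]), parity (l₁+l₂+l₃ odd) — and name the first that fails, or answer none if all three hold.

Σmᵢ = 0  ✓
l₃∈[|l₁−l₂|,l₁+l₂]=[5,7], have l₃=5  ✓
Σlᵢ = 12 ⇒ even  ✓

none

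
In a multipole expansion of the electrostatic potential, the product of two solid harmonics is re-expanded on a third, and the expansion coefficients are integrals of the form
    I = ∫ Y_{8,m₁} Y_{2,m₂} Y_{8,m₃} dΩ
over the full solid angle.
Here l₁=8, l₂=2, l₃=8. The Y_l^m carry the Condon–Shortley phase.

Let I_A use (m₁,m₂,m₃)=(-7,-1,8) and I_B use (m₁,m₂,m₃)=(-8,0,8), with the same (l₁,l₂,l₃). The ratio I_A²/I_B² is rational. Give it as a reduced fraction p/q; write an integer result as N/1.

3/8

Same 8,2,8: normalisation and zero-m 3j drop out of the ratio.
A: Δ: 2! 14! 2! / 19! → 1/348840; sum: t=1:−1/174356582400 = -1/174356582400; 3j²(8 2 8; -7 -1 8) = Δ·Π!·Σ² = 5/323  (sign -1)
B: Δ: 2! 14! 2! / 19! → 1/348840; sum: t=2:+1/348713164800 = 1/348713164800; 3j²(8 2 8; -8 0 8) = Δ·Π!·Σ² = 40/969  (sign +1)
I_A²/I_B² = (5/323)/(40/969) = 3/8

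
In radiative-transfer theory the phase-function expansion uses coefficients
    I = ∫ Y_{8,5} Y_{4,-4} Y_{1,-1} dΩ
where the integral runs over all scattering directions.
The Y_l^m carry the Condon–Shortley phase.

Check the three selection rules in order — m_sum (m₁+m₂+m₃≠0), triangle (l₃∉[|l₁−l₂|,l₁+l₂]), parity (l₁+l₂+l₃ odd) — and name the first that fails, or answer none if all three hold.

azimuthal sum: 5 − 4 − 1 = 0  ✓
4 ≤ 1 ≤ 12 (triangle on l)  ✗
L = 8 + 4 + 1 = 13 (odd)

triangle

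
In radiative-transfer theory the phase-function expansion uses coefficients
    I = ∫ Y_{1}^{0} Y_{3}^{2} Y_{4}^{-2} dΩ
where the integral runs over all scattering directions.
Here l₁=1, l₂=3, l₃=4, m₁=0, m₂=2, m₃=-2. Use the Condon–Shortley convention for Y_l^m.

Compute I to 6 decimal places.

0.213244

Rules hold: Σm=0, L=8 even, 2≤4≤4.
N = 3·7·9 = 189
Δ = 0!·2!·6!/9! = 1/252
Racah Σ t=0..0: t=0:+1/36 = 1/36
⇒ 3j(1 3 4; 0 0 0)² = 4/63, sgn +1
Racah Σ t=0..0: t=0:+1/120 = 1/120
⇒ 3j(1 3 4; 0 2 -2)² = 1/21, sgn +1
4πI² = N·(3j₀)²·(3jₘ)² = 4/7
I = +1·√(0.571429/4π) = 0.21324362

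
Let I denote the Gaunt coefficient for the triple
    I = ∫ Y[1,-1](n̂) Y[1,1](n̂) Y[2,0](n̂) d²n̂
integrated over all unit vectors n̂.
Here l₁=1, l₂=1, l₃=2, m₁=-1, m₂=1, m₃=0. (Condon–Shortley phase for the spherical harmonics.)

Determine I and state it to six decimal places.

0.126157

Checks pass: Σm=0; 4 even; l₃=2∈[0,2].
(2·1+1)(2·1+1)(2·2+1) = 45
Δ: 0! 2! 2! / 5! → 1/30
sum: t=0:+1/1 = 1/1
3j²(1 1 2; 0 0 0) = Δ·Π!·Σ² = 2/15  (sign +1)
sum: t=0:+1/4 = 1/4
3j²(1 1 2; -1 1 0) = Δ·Π!·Σ² = 1/30  (sign +1)
combine: 4πI² = 45·2/15·1/30 = 1/5
take √, sign +1: I = 0.12615663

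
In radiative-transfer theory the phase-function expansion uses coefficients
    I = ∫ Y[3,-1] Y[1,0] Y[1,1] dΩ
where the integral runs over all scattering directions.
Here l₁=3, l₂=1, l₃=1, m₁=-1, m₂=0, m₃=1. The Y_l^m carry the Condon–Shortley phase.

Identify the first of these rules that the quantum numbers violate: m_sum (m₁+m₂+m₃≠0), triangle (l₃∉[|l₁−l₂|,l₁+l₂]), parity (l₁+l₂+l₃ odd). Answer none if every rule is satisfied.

Σmᵢ = 0  ✓
l₃∈[|l₁−l₂|,l₁+l₂]=[2,4], have l₃=1  ✗
Σlᵢ = 5 ⇒ odd

triangle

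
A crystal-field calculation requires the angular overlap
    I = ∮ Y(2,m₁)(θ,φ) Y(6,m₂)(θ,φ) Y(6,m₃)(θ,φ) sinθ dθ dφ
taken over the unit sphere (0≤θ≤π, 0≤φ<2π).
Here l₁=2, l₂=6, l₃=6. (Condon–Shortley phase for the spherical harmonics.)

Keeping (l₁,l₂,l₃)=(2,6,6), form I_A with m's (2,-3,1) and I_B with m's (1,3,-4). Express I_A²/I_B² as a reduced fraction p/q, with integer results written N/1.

Same 2,6,6: normalisation and zero-m 3j drop out of the ratio.
A: Δ: 2! 2! 10! / 15! → 1/90090; sum: t=0:+1/120960 = 1/120960; 3j²(2 6 6; 2 -3 1) = Δ·Π!·Σ² = 24/1001  (sign -1)
B: Δ: 2! 2! 10! / 15! → 1/90090; sum: t=0:+1/725760 t=1:−1/161280 = -1/207360; 3j²(2 6 6; 1 3 -4) = Δ·Π!·Σ² = 7/286  (sign -1)
I_A²/I_B² = (24/1001)/(7/286) = 48/49

48/49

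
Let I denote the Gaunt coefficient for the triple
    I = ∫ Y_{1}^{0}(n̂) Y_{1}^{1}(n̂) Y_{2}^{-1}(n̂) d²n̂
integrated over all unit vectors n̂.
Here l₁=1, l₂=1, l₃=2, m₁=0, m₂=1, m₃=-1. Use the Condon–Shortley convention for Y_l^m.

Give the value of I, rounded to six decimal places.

Rules hold: Σm=0, L=4 even, 0≤2≤2.
N = 3·3·5 = 45
Δ = 0!·2!·2!/5! = 1/30
Racah Σ t=0..0: t=0:+1/1 = 1/1
⇒ 3j(1 1 2; 0 0 0)² = 2/15, sgn +1
Racah Σ t=0..0: t=0:+1/2 = 1/2
⇒ 3j(1 1 2; 0 1 -1)² = 1/10, sgn -1
4πI² = N·(3j₀)²·(3jₘ)² = 3/5
I = -1·√(0.6/4π) = -0.21850969

-0.218510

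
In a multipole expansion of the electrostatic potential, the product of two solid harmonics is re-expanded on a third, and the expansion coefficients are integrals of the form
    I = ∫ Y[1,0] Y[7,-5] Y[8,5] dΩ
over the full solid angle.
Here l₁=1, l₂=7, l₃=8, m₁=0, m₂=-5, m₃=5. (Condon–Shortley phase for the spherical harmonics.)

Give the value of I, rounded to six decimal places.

-0.191081

m-sum 0 ✓  L=16 even ✓  6≤8≤8 ✓
Π(2lᵢ+1) = 3×15×17 = 765
triangle coeff Δ(1,7,8) = 1/2040
Σ_t [0,0]: t=0:+1/25401600 = 1/25401600
(3j)²=8/255 [(1 7 8; 0 0 0)], sign=+1
Σ_t [0,0]: t=0:+1/958003200 = 1/958003200
(3j)²=13/680 [(1 7 8; 0 -5 5)], sign=-1
⇒ 4πI² = 39/85
I = (-1)√(39/85/(4π)) = -0.19108118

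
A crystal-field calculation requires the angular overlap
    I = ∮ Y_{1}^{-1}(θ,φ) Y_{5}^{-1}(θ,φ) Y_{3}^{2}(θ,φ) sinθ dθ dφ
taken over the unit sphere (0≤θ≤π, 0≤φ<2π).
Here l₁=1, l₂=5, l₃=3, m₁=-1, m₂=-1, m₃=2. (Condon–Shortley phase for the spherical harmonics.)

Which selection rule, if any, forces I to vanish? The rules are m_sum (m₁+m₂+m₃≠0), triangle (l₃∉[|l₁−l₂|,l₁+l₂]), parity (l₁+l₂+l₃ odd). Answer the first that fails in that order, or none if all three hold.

azimuthal sum: -1 − 1 + 2 = 0  ✓
4 ≤ 3 ≤ 6 (triangle on l)  ✗
L = 1 + 5 + 3 = 9 (odd)

triangle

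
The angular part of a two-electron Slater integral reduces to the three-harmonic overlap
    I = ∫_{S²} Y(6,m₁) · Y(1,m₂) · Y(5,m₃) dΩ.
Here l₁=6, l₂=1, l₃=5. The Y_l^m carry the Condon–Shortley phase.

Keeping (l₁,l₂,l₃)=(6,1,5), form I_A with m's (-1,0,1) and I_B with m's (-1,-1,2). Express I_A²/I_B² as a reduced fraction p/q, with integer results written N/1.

7/2

l's match ⇒ only the (l;m) 3-j factors differ between A and B.
A: triangle coeff Δ(6,1,5) = 1/858; Σ_t [1,1]: t=1:−1/17280 = -1/17280; (3j)²=35/858 [(6 1 5; -1 0 1)], sign=-1
B: triangle coeff Δ(6,1,5) = 1/858; Σ_t [0,0]: t=0:+1/60480 = 1/60480; (3j)²=5/429 [(6 1 5; -1 -1 2)], sign=-1
I_A²/I_B² = (35/858)/(5/429) = 7/2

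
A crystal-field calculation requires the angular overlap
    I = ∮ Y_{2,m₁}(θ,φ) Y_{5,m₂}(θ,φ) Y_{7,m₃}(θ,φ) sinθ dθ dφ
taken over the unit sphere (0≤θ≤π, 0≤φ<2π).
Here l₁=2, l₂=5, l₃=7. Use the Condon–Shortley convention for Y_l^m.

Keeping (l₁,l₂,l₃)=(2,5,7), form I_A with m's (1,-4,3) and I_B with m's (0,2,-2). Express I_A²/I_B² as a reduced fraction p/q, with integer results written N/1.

1/9

l's match ⇒ only the (l;m) 3-j factors differ between A and B.
A: triangle coeff Δ(2,5,7) = 1/15015; Σ_t [0,0]: t=0:+1/2177280 = 1/2177280; (3j)²=8/3003 [(2 5 7; 1 -4 3)], sign=+1
B: triangle coeff Δ(2,5,7) = 1/15015; Σ_t [0,0]: t=0:+1/120960 = 1/120960; (3j)²=24/1001 [(2 5 7; 0 2 -2)], sign=-1
I_A²/I_B² = (8/3003)/(24/1001) = 1/9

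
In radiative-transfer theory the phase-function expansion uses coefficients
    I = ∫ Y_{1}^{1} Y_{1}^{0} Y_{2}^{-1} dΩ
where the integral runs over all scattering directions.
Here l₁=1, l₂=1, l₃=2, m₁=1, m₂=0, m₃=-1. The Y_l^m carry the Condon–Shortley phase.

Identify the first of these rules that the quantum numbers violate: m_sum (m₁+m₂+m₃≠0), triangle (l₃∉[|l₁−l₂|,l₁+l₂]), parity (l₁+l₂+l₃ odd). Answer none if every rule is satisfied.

m₁+m₂+m₃ = 1 + 0 − 1 = 0  ✓
triangle: |1−1|=0 ≤ l₃=2 ≤ 1+1=2  ✓
parity: l₁+l₂+l₃ = 4 is even  ✓

none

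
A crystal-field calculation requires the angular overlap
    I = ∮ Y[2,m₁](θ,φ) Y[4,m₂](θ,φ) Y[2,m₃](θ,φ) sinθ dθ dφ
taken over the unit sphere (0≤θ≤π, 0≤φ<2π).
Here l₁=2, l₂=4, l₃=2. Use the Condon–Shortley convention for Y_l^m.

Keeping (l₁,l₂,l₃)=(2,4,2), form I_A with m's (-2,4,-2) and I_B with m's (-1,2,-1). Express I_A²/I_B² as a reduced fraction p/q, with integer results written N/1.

7/4

l's match ⇒ only the (l;m) 3-j factors differ between A and B.
A: triangle coeff Δ(2,4,2) = 1/630; Σ_t [4,4]: t=4:+1/576 = 1/576; (3j)²=1/9 [(2 4 2; -2 4 -2)], sign=+1
B: triangle coeff Δ(2,4,2) = 1/630; Σ_t [3,3]: t=3:−1/36 = -1/36; (3j)²=4/63 [(2 4 2; -1 2 -1)], sign=+1
I_A²/I_B² = (1/9)/(4/63) = 7/4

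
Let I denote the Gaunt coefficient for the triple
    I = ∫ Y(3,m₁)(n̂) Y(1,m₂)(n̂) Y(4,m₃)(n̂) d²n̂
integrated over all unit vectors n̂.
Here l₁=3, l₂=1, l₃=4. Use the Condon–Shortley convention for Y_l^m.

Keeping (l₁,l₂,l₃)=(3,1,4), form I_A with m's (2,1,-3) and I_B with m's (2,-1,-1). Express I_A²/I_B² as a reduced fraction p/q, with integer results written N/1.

l's match ⇒ only the (l;m) 3-j factors differ between A and B.
A: triangle coeff Δ(3,1,4) = 1/252; Σ_t [0,0]: t=0:+1/240 = 1/240; (3j)²=1/12 [(3 1 4; 2 1 -3)], sign=-1
B: triangle coeff Δ(3,1,4) = 1/252; Σ_t [0,0]: t=0:+1/240 = 1/240; (3j)²=1/84 [(3 1 4; 2 -1 -1)], sign=-1
I_A²/I_B² = (1/12)/(1/84) = 7/1

7/1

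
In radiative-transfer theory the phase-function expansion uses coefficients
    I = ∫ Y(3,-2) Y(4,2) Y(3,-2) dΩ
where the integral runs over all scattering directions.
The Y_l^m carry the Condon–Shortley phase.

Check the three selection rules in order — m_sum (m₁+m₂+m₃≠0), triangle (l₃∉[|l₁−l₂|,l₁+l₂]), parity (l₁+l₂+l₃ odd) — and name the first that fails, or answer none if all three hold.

azimuthal sum: -2 + 2 − 2 = -2  ✗
1 ≤ 3 ≤ 7 (triangle on l)
L = 3 + 4 + 3 = 10 (even)

m_sum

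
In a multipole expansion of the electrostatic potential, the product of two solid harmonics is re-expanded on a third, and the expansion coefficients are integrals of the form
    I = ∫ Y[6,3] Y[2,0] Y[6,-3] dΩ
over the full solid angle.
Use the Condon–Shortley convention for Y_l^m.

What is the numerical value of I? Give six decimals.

-0.057344

Rules hold: Σm=0, L=14 even, 4≤6≤8.
N = 13·5·13 = 845
Δ = 2!·10!·2!/15! = 1/90090
Racah Σ t=0..2: t=0:+1/69120 t=1:−1/14400 t=2:+1/69120 = -7/172800
⇒ 3j(6 2 6; 0 0 0)² = 14/715, sgn -1
Racah Σ t=0..2: t=0:+1/120960 t=1:−1/80640 t=2:+1/1451520 = -1/290304
⇒ 3j(6 2 6; 3 0 -3)² = 5/2002, sgn +1
4πI² = N·(3j₀)²·(3jₘ)² = 5/121
I = -1·√(0.0413223/4π) = -0.05734392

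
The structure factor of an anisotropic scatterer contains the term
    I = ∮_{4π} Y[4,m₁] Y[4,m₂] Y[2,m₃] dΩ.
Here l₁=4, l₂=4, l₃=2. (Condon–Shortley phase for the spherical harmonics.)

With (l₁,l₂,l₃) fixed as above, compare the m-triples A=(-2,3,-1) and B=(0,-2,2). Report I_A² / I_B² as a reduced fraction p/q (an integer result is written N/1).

l's match ⇒ only the (l;m) 3-j factors differ between A and B.
A: triangle coeff Δ(4,4,2) = 1/13860; Σ_t [5,6]: t=5:−1/240 t=6:+1/1440 = -1/288; (3j)²=5/132 [(4 4 2; -2 3 -1)], sign=+1
B: triangle coeff Δ(4,4,2) = 1/13860; Σ_t [2,2]: t=2:+1/192 = 1/192; (3j)²=3/77 [(4 4 2; 0 -2 2)], sign=+1
I_A²/I_B² = (5/132)/(3/77) = 35/36

35/36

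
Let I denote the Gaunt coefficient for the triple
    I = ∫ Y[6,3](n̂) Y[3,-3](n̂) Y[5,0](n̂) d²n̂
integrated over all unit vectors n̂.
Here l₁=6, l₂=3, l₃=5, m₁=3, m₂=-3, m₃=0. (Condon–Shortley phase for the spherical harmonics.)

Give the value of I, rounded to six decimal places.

Checks pass: Σm=0; 14 even; l₃=5∈[3,9].
(2·6+1)(2·3+1)(2·5+1) = 1001
Δ: 4! 8! 2! / 15! → 1/675675
sum: t=1:−1/8640 t=2:+1/2304 t=3:−1/8640 = 7/34560
3j²(6 3 5; 0 0 0) = Δ·Π!·Σ² = 7/429  (sign -1)
sum: t=0:+1/34560 = 1/34560
3j²(6 3 5; 3 -3 0) = Δ·Π!·Σ² = 4/143  (sign -1)
combine: 4πI² = 1001·7/429·4/143 = 196/429
take √, sign +1: I = 0.19067531

0.190675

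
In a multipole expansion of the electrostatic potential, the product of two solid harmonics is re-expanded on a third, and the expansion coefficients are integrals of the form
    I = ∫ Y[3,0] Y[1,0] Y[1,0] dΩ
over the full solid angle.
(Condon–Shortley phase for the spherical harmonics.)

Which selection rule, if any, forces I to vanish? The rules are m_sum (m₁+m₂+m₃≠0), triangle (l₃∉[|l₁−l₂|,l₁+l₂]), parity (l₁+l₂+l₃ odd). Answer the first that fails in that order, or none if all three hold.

triangle

m₁+m₂+m₃ = 0 + 0 + 0 = 0  ✓
triangle: |3−1|=2 ≤ l₃=1 ≤ 3+1=4  ✗
parity: l₁+l₂+l₃ = 5 is odd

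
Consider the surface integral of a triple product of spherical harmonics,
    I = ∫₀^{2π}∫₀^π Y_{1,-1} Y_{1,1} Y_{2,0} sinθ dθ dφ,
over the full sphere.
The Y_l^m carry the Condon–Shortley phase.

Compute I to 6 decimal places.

Checks pass: Σm=0; 4 even; l₃=2∈[0,2].
(2·1+1)(2·1+1)(2·2+1) = 45
Δ: 0! 2! 2! / 5! → 1/30
sum: t=0:+1/1 = 1/1
3j²(1 1 2; 0 0 0) = Δ·Π!·Σ² = 2/15  (sign +1)
sum: t=0:+1/4 = 1/4
3j²(1 1 2; -1 1 0) = Δ·Π!·Σ² = 1/30  (sign +1)
combine: 4πI² = 45·2/15·1/30 = 1/5
take √, sign +1: I = 0.12615663

0.126157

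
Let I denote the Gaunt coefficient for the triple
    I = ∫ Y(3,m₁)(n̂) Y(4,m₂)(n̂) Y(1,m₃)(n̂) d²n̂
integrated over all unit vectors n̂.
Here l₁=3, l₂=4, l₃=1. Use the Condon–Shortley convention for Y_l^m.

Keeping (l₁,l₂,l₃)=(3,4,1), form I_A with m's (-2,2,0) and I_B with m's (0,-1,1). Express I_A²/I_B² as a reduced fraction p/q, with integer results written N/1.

Shared (l₁,l₂,l₃)=(3,4,1): N and (l;000)² cancel in I_A²/I_B².
A: Δ = 6!·0!·2!/9! = 1/252; Racah Σ t=5..5: t=5:−1/120 = -1/120; ⇒ 3j(3 4 1; -2 2 0)² = 1/21, sgn +1
B: Δ = 6!·0!·2!/9! = 1/252; Racah Σ t=3..3: t=3:−1/72 = -1/72; ⇒ 3j(3 4 1; 0 -1 1)² = 5/126, sgn -1
I_A²/I_B² = (1/21)/(5/126) = 6/5

6/5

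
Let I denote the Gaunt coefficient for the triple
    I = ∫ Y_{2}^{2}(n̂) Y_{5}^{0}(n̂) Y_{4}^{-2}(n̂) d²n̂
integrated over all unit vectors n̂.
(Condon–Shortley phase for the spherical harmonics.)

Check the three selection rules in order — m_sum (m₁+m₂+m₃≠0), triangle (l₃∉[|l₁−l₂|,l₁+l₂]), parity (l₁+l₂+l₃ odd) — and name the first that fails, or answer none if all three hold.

Σmᵢ = 0  ✓
l₃∈[|l₁−l₂|,l₁+l₂]=[3,7], have l₃=4  ✓
Σlᵢ = 11 ⇒ odd  ✗

parity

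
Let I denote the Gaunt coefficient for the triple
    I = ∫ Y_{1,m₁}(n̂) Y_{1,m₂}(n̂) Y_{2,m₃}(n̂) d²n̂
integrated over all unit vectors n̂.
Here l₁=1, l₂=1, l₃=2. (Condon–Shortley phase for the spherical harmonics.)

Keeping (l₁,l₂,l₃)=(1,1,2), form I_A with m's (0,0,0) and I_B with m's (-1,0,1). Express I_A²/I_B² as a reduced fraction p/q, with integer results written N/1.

Same 1,1,2: normalisation and zero-m 3j drop out of the ratio.
A: Δ: 0! 2! 2! / 5! → 1/30; sum: t=0:+1/1 = 1/1; 3j²(1 1 2; 0 0 0) = Δ·Π!·Σ² = 2/15  (sign +1)
B: Δ: 0! 2! 2! / 5! → 1/30; sum: t=0:+1/2 = 1/2; 3j²(1 1 2; -1 0 1) = Δ·Π!·Σ² = 1/10  (sign -1)
I_A²/I_B² = (2/15)/(1/10) = 4/3

4/3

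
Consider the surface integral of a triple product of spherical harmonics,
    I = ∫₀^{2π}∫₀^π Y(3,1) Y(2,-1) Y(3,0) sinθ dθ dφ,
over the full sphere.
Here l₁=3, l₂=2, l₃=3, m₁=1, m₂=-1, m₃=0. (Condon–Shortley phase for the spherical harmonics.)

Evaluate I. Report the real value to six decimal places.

-0.059471

m-sum 0 ✓  L=8 even ✓  1≤3≤5 ✓
Π(2lᵢ+1) = 7×5×7 = 245
triangle coeff Δ(3,2,3) = 1/3780
Σ_t [0,2]: t=0:+1/24 t=1:−1/4 t=2:+1/24 = -1/6
(3j)²=4/105 [(3 2 3; 0 0 0)], sign=+1
Σ_t [0,1]: t=0:+1/8 t=1:−1/12 = 1/24
(3j)²=1/210 [(3 2 3; 1 -1 0)], sign=-1
⇒ 4πI² = 2/45
I = (-1)√(2/45/(4π)) = -0.05947080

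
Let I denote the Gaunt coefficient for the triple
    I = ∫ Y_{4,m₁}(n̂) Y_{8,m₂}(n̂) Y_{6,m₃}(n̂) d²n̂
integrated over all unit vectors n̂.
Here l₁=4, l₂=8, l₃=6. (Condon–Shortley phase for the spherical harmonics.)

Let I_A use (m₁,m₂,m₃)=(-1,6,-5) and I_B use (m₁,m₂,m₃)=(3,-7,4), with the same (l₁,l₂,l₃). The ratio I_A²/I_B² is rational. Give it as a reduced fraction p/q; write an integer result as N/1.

l's match ⇒ only the (l;m) 3-j factors differ between A and B.
A: triangle coeff Δ(4,8,6) = 1/23279256; Σ_t [4,5]: t=4:+1/174182400 t=5:−1/87091200 = -1/174182400; (3j)²=55/7752 [(4 8 6; -1 6 -5)], sign=+1
B: triangle coeff Δ(4,8,6) = 1/23279256; Σ_t [0,1]: t=0:+1/261273600 t=1:−1/870912000 = 1/373248000; (3j)²=343/23256 [(4 8 6; 3 -7 4)], sign=+1
I_A²/I_B² = (55/7752)/(343/23256) = 165/343

165/343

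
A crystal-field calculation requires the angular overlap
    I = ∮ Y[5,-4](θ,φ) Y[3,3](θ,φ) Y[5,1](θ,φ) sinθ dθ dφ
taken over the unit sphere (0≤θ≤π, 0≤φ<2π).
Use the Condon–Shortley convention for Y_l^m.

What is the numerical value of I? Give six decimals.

0.000000

Σlᵢ=13 odd — θ-integrand is odd under cosθ→−cosθ; I=0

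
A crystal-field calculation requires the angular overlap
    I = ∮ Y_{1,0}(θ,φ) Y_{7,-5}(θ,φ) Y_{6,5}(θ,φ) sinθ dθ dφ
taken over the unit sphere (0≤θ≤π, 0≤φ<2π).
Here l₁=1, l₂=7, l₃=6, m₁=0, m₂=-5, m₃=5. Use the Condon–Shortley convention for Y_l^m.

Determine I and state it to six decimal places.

Checks pass: Σm=0; 14 even; l₃=6∈[6,8].
(2·1+1)(2·7+1)(2·6+1) = 585
Δ: 2! 0! 12! / 15! → 1/1365
sum: t=1:−1/518400 = -1/518400
3j²(1 7 6; 0 0 0) = Δ·Π!·Σ² = 7/195  (sign -1)
sum: t=1:−1/39916800 = -1/39916800
3j²(1 7 6; 0 -5 5) = Δ·Π!·Σ² = 8/455  (sign +1)
combine: 4πI² = 585·7/195·8/455 = 24/65
take √, sign -1: I = -0.17141310

-0.171413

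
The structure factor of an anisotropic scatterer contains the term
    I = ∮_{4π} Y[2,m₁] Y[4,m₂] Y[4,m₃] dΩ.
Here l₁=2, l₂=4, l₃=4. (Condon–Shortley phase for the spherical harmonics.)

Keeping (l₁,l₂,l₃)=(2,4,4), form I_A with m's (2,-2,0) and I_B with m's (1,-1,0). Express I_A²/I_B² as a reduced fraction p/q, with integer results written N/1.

Shared (l₁,l₂,l₃)=(2,4,4): N and (l;000)² cancel in I_A²/I_B².
A: Δ = 2!·2!·6!/11! = 1/13860; Racah Σ t=0..0: t=0:+1/192 = 1/192; ⇒ 3j(2 4 4; 2 -2 0)² = 3/77, sgn +1
B: Δ = 2!·2!·6!/11! = 1/13860; Racah Σ t=0..1: t=0:+1/72 t=1:−1/96 = 1/288; ⇒ 3j(2 4 4; 1 -1 0)² = 1/462, sgn +1
I_A²/I_B² = (3/77)/(1/462) = 18/1

18/1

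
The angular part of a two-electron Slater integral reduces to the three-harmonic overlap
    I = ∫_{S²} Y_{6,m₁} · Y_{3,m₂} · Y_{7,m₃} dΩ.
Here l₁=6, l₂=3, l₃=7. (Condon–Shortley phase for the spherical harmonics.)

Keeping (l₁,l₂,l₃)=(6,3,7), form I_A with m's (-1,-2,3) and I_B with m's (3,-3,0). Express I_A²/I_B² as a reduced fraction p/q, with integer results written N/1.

5/126

l's match ⇒ only the (l;m) 3-j factors differ between A and B.
A: triangle coeff Δ(6,3,7) = 1/2042040; Σ_t [0,1]: t=0:+1/362880 t=1:−1/414720 = 1/2903040; (3j)²=25/68068 [(6 3 7; -1 -2 3)], sign=+1
B: triangle coeff Δ(6,3,7) = 1/2042040; Σ_t [0,0]: t=0:+1/1451520 = 1/1451520; (3j)²=45/4862 [(6 3 7; 3 -3 0)], sign=-1
I_A²/I_B² = (25/68068)/(45/4862) = 5/126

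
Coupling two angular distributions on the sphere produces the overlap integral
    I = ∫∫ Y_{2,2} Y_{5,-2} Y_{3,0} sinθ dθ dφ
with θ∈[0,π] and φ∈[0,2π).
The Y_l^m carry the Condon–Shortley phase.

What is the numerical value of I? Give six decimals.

m-sum 0 ✓  L=10 even ✓  3≤3≤7 ✓
Π(2lᵢ+1) = 5×11×7 = 385
triangle coeff Δ(2,5,3) = 1/2310
Σ_t [2,2]: t=2:+1/144 = 1/144
(3j)²=10/231 [(2 5 3; 0 0 0)], sign=-1
Σ_t [0,0]: t=0:+1/864 = 1/864
(3j)²=1/66 [(2 5 3; 2 -2 0)], sign=-1
⇒ 4πI² = 25/99
I = (+1)√(25/99/(4π)) = 0.14175797

0.141758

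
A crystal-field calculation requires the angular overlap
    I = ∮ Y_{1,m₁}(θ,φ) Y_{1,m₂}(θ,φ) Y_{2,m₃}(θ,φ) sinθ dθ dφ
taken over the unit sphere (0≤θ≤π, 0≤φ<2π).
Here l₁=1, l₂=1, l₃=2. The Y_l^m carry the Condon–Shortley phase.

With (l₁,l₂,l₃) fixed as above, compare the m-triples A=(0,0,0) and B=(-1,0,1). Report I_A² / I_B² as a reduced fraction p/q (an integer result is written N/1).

l's match ⇒ only the (l;m) 3-j factors differ between A and B.
A: triangle coeff Δ(1,1,2) = 1/30; Σ_t [0,0]: t=0:+1/1 = 1/1; (3j)²=2/15 [(1 1 2; 0 0 0)], sign=+1
B: triangle coeff Δ(1,1,2) = 1/30; Σ_t [0,0]: t=0:+1/2 = 1/2; (3j)²=1/10 [(1 1 2; -1 0 1)], sign=-1
I_A²/I_B² = (2/15)/(1/10) = 4/3

4/3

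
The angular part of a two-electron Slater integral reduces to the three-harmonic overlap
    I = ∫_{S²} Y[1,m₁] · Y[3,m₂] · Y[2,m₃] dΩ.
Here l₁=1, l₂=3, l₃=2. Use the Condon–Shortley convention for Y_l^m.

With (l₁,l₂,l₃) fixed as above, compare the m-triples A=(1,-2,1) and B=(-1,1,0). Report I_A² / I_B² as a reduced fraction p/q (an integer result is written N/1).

Same 1,3,2: normalisation and zero-m 3j drop out of the ratio.
A: Δ: 2! 0! 4! / 7! → 1/105; sum: t=0:+1/12 = 1/12; 3j²(1 3 2; 1 -2 1) = Δ·Π!·Σ² = 2/21  (sign -1)
B: Δ: 2! 0! 4! / 7! → 1/105; sum: t=2:+1/8 = 1/8; 3j²(1 3 2; -1 1 0) = Δ·Π!·Σ² = 2/35  (sign +1)
I_A²/I_B² = (2/21)/(2/35) = 5/3

5/3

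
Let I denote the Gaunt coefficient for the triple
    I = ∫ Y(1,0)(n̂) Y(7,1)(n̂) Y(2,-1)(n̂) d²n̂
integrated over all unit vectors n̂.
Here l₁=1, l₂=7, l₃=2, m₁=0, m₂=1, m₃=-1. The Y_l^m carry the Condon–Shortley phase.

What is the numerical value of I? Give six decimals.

0.000000

l₃=2 ∉ [6,8] — triangle fails ⇒ I = 0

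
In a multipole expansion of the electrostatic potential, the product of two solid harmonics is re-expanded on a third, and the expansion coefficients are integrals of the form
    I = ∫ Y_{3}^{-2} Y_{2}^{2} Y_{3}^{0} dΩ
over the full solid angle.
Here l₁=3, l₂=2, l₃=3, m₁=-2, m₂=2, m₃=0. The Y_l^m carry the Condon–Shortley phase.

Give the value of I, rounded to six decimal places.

Checks pass: Σm=0; 8 even; l₃=3∈[1,5].
(2·3+1)(2·2+1)(2·3+1) = 245
Δ: 2! 4! 2! / 9! → 1/3780
sum: t=0:+1/24 t=1:−1/4 t=2:+1/24 = -1/6
3j²(3 2 3; 0 0 0) = Δ·Π!·Σ² = 4/105  (sign +1)
sum: t=2:+1/24 = 1/24
3j²(3 2 3; -2 2 0) = Δ·Π!·Σ² = 1/21  (sign -1)
combine: 4πI² = 245·4/105·1/21 = 4/9
take √, sign -1: I = -0.18806319

-0.188063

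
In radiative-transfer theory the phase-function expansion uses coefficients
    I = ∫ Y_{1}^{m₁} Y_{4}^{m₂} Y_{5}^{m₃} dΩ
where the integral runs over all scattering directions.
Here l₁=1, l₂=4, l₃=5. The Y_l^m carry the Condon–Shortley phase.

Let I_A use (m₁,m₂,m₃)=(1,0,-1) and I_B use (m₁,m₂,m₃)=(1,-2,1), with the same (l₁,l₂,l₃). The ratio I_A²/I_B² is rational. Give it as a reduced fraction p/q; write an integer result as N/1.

5/2

Same 1,4,5: normalisation and zero-m 3j drop out of the ratio.
A: Δ: 0! 2! 8! / 11! → 1/495; sum: t=0:+1/1152 = 1/1152; 3j²(1 4 5; 1 0 -1) = Δ·Π!·Σ² = 1/33  (sign +1)
B: Δ: 0! 2! 8! / 11! → 1/495; sum: t=0:+1/2880 = 1/2880; 3j²(1 4 5; 1 -2 1) = Δ·Π!·Σ² = 2/165  (sign +1)
I_A²/I_B² = (1/33)/(2/165) = 5/2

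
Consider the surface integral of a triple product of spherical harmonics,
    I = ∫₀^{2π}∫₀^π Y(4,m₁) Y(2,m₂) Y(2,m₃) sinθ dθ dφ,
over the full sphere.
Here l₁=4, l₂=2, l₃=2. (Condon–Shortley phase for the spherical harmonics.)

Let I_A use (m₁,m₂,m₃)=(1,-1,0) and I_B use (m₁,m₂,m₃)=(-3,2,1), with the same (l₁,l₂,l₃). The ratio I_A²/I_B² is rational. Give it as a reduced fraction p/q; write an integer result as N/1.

6/7

Same 4,2,2: normalisation and zero-m 3j drop out of the ratio.
A: Δ: 4! 4! 0! / 9! → 1/630; sum: t=1:−1/24 = -1/24; 3j²(4 2 2; 1 -1 0) = Δ·Π!·Σ² = 1/21  (sign -1)
B: Δ: 4! 4! 0! / 9! → 1/630; sum: t=4:+1/144 = 1/144; 3j²(4 2 2; -3 2 1) = Δ·Π!·Σ² = 1/18  (sign -1)
I_A²/I_B² = (1/21)/(1/18) = 6/7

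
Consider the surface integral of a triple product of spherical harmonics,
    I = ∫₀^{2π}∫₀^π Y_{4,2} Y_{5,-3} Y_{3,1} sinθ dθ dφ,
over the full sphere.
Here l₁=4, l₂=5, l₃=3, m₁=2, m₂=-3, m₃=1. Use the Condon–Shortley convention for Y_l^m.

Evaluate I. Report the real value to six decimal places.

Checks pass: Σm=0; 12 even; l₃=3∈[1,9].
(2·4+1)(2·5+1)(2·3+1) = 693
Δ: 6! 2! 4! / 13! → 1/180180
sum: t=2:+1/576 t=3:−1/144 t=4:+1/576 = -1/288
3j²(4 5 3; 0 0 0) = Δ·Π!·Σ² = 20/1001  (sign +1)
sum: t=0:+1/5760 t=1:−1/720 t=2:+1/2304 = -1/1280
3j²(4 5 3; 2 -3 1) = Δ·Π!·Σ² = 27/1430  (sign -1)
combine: 4πI² = 693·20/1001·27/1430 = 486/1859
take √, sign -1: I = -0.14423595

-0.144236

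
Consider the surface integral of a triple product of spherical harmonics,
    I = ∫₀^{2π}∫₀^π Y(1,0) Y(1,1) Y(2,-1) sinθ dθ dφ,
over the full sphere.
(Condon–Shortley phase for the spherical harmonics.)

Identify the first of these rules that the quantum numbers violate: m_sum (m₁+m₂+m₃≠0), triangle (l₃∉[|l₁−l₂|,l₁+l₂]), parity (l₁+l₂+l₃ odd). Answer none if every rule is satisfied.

none

Σmᵢ = 0  ✓
l₃∈[|l₁−l₂|,l₁+l₂]=[0,2], have l₃=2  ✓
Σlᵢ = 4 ⇒ even  ✓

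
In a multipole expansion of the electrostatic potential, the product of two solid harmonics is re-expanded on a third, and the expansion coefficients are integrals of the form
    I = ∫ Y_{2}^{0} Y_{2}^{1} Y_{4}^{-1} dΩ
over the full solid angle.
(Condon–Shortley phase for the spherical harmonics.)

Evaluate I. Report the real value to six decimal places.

m-sum 0 ✓  L=8 even ✓  0≤4≤4 ✓
Π(2lᵢ+1) = 5×5×9 = 225
triangle coeff Δ(2,2,4) = 1/630
Σ_t [0,0]: t=0:+1/16 = 1/16
(3j)²=2/35 [(2 2 4; 0 0 0)], sign=+1
Σ_t [0,0]: t=0:+1/24 = 1/24
(3j)²=1/21 [(2 2 4; 0 1 -1)], sign=-1
⇒ 4πI² = 30/49
I = (-1)√(30/49/(4π)) = -0.22072812

-0.220728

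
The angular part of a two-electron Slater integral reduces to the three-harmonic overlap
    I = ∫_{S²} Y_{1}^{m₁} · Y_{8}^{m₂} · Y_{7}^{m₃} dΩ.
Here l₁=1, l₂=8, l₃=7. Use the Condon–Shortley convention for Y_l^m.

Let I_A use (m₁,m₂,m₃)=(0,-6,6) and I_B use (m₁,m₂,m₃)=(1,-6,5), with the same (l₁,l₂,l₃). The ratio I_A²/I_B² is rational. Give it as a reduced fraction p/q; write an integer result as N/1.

4/13

Same 1,8,7: normalisation and zero-m 3j drop out of the ratio.
A: Δ: 2! 0! 14! / 17! → 1/2040; sum: t=1:−1/6227020800 = -1/6227020800; 3j²(1 8 7; 0 -6 6) = Δ·Π!·Σ² = 7/510  (sign +1)
B: Δ: 2! 0! 14! / 17! → 1/2040; sum: t=0:+1/1916006400 = 1/1916006400; 3j²(1 8 7; 1 -6 5) = Δ·Π!·Σ² = 91/2040  (sign +1)
I_A²/I_B² = (7/510)/(91/2040) = 4/13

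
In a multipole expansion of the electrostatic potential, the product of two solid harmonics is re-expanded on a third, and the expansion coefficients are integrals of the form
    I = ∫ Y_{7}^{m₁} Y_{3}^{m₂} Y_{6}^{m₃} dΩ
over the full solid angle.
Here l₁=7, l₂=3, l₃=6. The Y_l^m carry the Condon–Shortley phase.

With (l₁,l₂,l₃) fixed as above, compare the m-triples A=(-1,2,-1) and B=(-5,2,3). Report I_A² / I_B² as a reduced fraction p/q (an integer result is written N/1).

Shared (l₁,l₂,l₃)=(7,3,6): N and (l;000)² cancel in I_A²/I_B².
A: Δ = 4!·10!·2!/17! = 1/2042040; Racah Σ t=3..4: t=3:−1/172800 t=4:+1/414720 = -7/2073600; ⇒ 3j(7 3 6; -1 2 -1)² = 343/29172, sgn +1
B: Δ = 4!·10!·2!/17! = 1/2042040; Racah Σ t=3..4: t=3:−1/4354560 t=4:+1/1935360 = 1/3483648; ⇒ 3j(7 3 6; -5 2 3)² = 125/12376, sgn -1
I_A²/I_B² = (343/29172)/(125/12376) = 4802/4125

4802/4125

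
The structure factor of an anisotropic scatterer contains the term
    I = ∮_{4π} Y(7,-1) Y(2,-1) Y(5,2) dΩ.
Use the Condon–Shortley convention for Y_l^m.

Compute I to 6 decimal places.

-0.143343

m-sum 0 ✓  L=14 even ✓  5≤5≤9 ✓
Π(2lᵢ+1) = 15×5×11 = 825
triangle coeff Δ(7,2,5) = 1/15015
Σ_t [2,2]: t=2:+1/57600 = 1/57600
(3j)²=21/715 [(7 2 5; 0 0 0)], sign=-1
Σ_t [1,1]: t=1:−1/181440 = -1/181440
(3j)²=32/3003 [(7 2 5; -1 -1 2)], sign=+1
⇒ 4πI² = 480/1859
I = (-1)√(480/1859/(4π)) = -0.14334284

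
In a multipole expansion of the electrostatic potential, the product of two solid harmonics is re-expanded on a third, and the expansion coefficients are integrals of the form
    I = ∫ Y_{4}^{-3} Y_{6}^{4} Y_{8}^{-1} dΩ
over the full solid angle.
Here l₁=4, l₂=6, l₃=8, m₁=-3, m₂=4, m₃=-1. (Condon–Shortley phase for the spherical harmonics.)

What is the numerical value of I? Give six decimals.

Checks pass: Σm=0; 18 even; l₃=8∈[2,10].
(2·4+1)(2·6+1)(2·8+1) = 1989
Δ: 2! 6! 10! / 19! → 1/23279256
sum: t=0:+1/1658880 t=1:−1/518400 t=2:+1/1658880 = -1/1382400
3j²(4 6 8; 0 0 0) = Δ·Π!·Σ² = 504/46189  (sign -1)
sum: t=1:−1/261273600 t=2:+1/19353600 = 1/20901888
3j²(4 6 8; -3 4 -1) = Δ·Π!·Σ² = 21875/3325608  (sign -1)
combine: 4πI² = 1989·504/46189·21875/3325608 = 1378125/9653501
take √, sign +1: I = 0.10658521

0.106585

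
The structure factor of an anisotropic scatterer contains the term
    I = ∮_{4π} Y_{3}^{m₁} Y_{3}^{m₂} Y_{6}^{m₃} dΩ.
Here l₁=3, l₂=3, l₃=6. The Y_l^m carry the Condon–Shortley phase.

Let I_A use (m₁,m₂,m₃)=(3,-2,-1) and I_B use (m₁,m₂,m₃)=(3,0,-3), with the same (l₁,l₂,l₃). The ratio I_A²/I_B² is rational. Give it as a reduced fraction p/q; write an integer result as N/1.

Shared (l₁,l₂,l₃)=(3,3,6): N and (l;000)² cancel in I_A²/I_B².
A: Δ = 0!·6!·6!/13! = 1/12012; Racah Σ t=0..0: t=0:+1/86400 = 1/86400; ⇒ 3j(3 3 6; 3 -2 -1)² = 1/1716, sgn -1
B: Δ = 0!·6!·6!/13! = 1/12012; Racah Σ t=0..0: t=0:+1/25920 = 1/25920; ⇒ 3j(3 3 6; 3 0 -3)² = 1/143, sgn -1
I_A²/I_B² = (1/1716)/(1/143) = 1/12

1/12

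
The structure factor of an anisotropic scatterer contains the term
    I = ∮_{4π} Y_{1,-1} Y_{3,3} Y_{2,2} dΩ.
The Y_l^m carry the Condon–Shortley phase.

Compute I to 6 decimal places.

0.000000

m-sum = -1 + 3 + 2 = 4 ≠ 0 ⇒ I = 0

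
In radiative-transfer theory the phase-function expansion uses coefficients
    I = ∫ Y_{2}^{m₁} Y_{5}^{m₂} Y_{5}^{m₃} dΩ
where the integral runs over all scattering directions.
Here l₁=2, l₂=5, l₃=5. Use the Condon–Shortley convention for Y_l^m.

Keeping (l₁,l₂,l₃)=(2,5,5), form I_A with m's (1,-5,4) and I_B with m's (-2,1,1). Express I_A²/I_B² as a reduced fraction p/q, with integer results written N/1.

Same 2,5,5: normalisation and zero-m 3j drop out of the ratio.
A: Δ: 2! 2! 8! / 13! → 1/38610; sum: t=0:+1/80640 = 1/80640; 3j²(2 5 5; 1 -5 4) = Δ·Π!·Σ² = 9/286  (sign -1)
B: Δ: 2! 2! 8! / 13! → 1/38610; sum: t=2:+1/2304 = 1/2304; 3j²(2 5 5; -2 1 1) = Δ·Π!·Σ² = 5/143  (sign +1)
I_A²/I_B² = (9/286)/(5/143) = 9/10

9/10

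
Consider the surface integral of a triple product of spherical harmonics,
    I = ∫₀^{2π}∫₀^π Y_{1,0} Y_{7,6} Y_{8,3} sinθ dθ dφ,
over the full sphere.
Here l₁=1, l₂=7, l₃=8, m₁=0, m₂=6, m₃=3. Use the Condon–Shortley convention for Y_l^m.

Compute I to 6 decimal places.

0 + 6 + 3 = 9 ≠ 0: azimuthal integral kills it; I = 0

0.000000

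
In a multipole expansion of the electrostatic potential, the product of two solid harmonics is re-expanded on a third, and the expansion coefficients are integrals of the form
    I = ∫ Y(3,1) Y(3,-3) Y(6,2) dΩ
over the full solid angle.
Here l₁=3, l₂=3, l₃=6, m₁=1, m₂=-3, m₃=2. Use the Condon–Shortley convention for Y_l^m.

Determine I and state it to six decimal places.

Rules hold: Σm=0, L=12 even, 0≤6≤6.
N = 7·7·13 = 637
Δ = 0!·6!·6!/13! = 1/12012
Racah Σ t=0..0: t=0:+1/1296 = 1/1296
⇒ 3j(3 3 6; 0 0 0)² = 100/3003, sgn +1
Racah Σ t=0..0: t=0:+1/34560 = 1/34560
⇒ 3j(3 3 6; 1 -3 2)² = 1/429, sgn +1
4πI² = N·(3j₀)²·(3jₘ)² = 700/14157
I = +1·√(0.0494455/4π) = 0.06272757

0.062728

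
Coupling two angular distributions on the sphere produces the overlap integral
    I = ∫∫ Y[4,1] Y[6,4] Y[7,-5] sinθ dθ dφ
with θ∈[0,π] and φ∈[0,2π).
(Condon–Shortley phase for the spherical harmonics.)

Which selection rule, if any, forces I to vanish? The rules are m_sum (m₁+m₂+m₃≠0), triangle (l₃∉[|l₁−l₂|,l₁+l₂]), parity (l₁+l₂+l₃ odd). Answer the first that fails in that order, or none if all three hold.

parity

m₁+m₂+m₃ = 1 + 4 − 5 = 0  ✓
triangle: |4−6|=2 ≤ l₃=7 ≤ 4+6=10  ✓
parity: l₁+l₂+l₃ = 17 is odd  ✗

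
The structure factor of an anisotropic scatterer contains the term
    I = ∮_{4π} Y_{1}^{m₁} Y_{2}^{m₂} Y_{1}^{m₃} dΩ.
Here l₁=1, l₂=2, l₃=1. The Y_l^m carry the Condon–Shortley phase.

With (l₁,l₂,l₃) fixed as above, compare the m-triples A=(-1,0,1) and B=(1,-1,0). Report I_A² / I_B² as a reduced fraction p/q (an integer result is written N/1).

1/3

Shared (l₁,l₂,l₃)=(1,2,1): N and (l;000)² cancel in I_A²/I_B².
A: Δ = 2!·0!·2!/5! = 1/30; Racah Σ t=2..2: t=2:+1/4 = 1/4; ⇒ 3j(1 2 1; -1 0 1)² = 1/30, sgn +1
B: Δ = 2!·0!·2!/5! = 1/30; Racah Σ t=0..0: t=0:+1/2 = 1/2; ⇒ 3j(1 2 1; 1 -1 0)² = 1/10, sgn -1
I_A²/I_B² = (1/30)/(1/10) = 1/3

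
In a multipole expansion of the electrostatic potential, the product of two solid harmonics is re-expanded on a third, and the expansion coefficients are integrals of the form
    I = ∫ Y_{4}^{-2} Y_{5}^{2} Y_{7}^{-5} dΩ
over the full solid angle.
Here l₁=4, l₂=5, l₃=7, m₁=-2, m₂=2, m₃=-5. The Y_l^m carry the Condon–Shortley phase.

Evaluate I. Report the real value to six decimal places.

0.000000

-2 + 2 − 5 = -5 ≠ 0: azimuthal integral kills it; I = 0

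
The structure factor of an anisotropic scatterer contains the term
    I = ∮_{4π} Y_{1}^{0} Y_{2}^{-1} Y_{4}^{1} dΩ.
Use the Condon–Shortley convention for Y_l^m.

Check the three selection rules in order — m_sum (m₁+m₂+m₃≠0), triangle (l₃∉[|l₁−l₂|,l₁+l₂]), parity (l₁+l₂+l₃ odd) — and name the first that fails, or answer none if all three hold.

azimuthal sum: 0 − 1 + 1 = 0  ✓
1 ≤ 4 ≤ 3 (triangle on l)  ✗
L = 1 + 2 + 4 = 7 (odd)

triangle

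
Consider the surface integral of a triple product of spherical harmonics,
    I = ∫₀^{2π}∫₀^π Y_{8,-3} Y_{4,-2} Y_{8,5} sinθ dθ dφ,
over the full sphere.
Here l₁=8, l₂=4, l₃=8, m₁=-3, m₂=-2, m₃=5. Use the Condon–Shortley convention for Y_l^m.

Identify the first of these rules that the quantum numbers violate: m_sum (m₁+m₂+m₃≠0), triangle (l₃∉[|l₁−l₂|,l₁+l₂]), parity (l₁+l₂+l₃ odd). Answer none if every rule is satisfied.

m₁+m₂+m₃ = -3 − 2 + 5 = 0  ✓
triangle: |8−4|=4 ≤ l₃=8 ≤ 8+4=12  ✓
parity: l₁+l₂+l₃ = 20 is even  ✓

none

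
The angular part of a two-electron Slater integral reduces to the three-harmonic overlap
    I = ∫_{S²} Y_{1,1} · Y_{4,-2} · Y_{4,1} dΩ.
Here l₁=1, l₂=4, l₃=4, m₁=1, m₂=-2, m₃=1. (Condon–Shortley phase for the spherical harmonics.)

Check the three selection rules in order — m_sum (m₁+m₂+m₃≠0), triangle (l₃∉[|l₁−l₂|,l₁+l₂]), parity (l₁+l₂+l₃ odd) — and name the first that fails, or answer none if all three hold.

parity

azimuthal sum: 1 − 2 + 1 = 0  ✓
3 ≤ 4 ≤ 5 (triangle on l)  ✓
L = 1 + 4 + 4 = 9 (odd)  ✗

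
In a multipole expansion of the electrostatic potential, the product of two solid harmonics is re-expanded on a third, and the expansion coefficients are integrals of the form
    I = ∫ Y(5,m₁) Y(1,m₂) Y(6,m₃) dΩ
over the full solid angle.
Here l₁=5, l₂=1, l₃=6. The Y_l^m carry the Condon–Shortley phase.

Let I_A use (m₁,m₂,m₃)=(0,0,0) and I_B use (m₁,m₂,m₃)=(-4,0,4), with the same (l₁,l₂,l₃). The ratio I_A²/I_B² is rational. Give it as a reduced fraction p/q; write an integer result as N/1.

9/5

Shared (l₁,l₂,l₃)=(5,1,6): N and (l;000)² cancel in I_A²/I_B².
A: Δ = 0!·10!·2!/13! = 1/858; Racah Σ t=0..0: t=0:+1/14400 = 1/14400; ⇒ 3j(5 1 6; 0 0 0)² = 6/143, sgn +1
B: Δ = 0!·10!·2!/13! = 1/858; Racah Σ t=0..0: t=0:+1/362880 = 1/362880; ⇒ 3j(5 1 6; -4 0 4)² = 10/429, sgn +1
I_A²/I_B² = (6/143)/(10/429) = 9/5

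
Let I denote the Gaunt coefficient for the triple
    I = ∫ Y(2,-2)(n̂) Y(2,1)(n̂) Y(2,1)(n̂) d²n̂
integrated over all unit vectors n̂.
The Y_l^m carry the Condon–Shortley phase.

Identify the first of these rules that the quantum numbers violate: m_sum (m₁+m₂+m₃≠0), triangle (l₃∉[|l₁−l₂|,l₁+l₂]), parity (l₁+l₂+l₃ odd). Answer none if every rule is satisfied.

none

m₁+m₂+m₃ = -2 + 1 + 1 = 0  ✓
triangle: |2−2|=0 ≤ l₃=2 ≤ 2+2=4  ✓
parity: l₁+l₂+l₃ = 6 is even  ✓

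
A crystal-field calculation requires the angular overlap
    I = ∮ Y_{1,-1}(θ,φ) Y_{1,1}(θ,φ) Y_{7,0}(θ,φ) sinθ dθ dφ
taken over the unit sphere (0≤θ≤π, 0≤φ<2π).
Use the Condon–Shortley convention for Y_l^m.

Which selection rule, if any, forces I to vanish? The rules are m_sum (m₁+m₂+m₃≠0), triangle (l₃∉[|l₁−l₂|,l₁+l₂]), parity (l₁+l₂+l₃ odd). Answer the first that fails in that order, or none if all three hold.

m₁+m₂+m₃ = -1 + 1 + 0 = 0  ✓
triangle: |1−1|=0 ≤ l₃=7 ≤ 1+1=2  ✗
parity: l₁+l₂+l₃ = 9 is odd

triangle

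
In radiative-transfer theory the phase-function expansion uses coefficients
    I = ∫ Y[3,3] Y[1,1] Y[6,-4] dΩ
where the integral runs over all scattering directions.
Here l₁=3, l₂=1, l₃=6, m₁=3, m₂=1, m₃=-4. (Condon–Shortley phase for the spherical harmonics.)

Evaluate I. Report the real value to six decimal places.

triangle: need 2≤l₃≤4, have 6; I=0

0.000000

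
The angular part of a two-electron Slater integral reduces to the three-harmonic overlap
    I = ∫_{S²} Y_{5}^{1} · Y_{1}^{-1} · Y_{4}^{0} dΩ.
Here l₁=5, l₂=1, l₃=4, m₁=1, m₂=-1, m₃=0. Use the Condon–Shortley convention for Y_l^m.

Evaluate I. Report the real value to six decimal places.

-0.190188

Rules hold: Σm=0, L=10 even, 4≤4≤6.
N = 11·3·9 = 297
Δ = 2!·8!·0!/11! = 1/495
Racah Σ t=1..1: t=1:−1/576 = -1/576
⇒ 3j(5 1 4; 0 0 0)² = 5/99, sgn -1
Racah Σ t=0..0: t=0:+1/1152 = 1/1152
⇒ 3j(5 1 4; 1 -1 0)² = 1/33, sgn +1
4πI² = N·(3j₀)²·(3jₘ)² = 5/11
I = -1·√(0.454545/4π) = -0.19018827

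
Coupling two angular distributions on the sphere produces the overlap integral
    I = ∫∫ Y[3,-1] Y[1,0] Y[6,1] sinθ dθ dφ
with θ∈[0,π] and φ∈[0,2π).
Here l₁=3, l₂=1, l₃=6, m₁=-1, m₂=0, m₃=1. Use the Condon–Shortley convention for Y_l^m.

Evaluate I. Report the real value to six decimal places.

l₃=6 ∉ [2,4] — triangle fails ⇒ I = 0

0.000000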